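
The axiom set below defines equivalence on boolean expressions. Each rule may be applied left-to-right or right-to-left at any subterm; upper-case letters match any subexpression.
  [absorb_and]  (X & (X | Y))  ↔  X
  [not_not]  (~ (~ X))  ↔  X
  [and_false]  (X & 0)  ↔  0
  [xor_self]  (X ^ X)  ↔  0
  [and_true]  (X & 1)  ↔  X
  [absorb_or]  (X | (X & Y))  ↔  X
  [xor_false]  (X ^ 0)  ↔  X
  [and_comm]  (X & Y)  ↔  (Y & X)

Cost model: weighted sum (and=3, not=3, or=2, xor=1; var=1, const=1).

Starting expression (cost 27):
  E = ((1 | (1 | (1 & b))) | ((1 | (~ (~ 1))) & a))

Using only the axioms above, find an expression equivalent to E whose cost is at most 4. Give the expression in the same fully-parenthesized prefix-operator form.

1. [absorb_or →] (1 | (1 & b))  →  1;  E = ((1 | 1) | ((1 | (~ (~ 1))) & a))
2. [not_not →] (~ (~ 1))  →  1;  E = ((1 | 1) | ((1 | 1) & a))
3. [absorb_or →] ((1 | 1) | ((1 | 1) & a))  →  (1 | 1);  cost 4 ≤ 4, done

(1 | 1)   [cost 4]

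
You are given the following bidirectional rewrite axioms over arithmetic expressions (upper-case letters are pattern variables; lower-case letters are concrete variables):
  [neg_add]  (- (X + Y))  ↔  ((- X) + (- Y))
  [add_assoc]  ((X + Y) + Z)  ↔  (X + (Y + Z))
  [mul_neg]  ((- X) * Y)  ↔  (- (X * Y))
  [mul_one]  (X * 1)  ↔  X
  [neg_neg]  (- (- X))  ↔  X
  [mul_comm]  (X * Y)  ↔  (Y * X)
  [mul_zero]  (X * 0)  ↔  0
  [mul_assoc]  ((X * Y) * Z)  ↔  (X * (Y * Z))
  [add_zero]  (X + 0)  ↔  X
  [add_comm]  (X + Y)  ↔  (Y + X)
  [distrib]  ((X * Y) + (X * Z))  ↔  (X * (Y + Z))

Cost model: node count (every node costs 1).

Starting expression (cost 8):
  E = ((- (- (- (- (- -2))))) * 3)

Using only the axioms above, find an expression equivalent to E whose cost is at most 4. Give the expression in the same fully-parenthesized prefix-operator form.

((- -2) * 3)   [cost 4]

step 1: neg_neg (→) rewrites (- (- (- -2))) into (- -2), now ((- (- (- -2))) * 3)
step 2: neg_neg (→) rewrites (- (- -2)) into -2, reaching cost 4 (bound 4)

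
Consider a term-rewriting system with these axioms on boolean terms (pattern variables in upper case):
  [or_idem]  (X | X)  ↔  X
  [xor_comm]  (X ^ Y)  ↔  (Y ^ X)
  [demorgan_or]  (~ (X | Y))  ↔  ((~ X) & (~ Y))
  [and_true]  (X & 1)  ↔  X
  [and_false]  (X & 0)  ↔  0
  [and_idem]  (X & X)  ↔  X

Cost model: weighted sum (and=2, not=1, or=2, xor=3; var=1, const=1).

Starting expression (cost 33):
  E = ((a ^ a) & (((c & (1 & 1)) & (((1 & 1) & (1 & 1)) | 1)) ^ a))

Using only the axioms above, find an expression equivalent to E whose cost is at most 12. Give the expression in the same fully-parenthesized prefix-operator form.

step 1: and_idem (→) rewrites ((1 & 1) & (1 & 1)) into (1 & 1), now ((a ^ a) & (((c & (1 & 1)) & ((1 & 1) | 1)) ^ a))
step 2: and_true (→) rewrites (1 & 1) into 1, now ((a ^ a) & (((c & (1 & 1)) & (1 | 1)) ^ a))
step 3: or_idem (→) rewrites (1 | 1) into 1, now ((a ^ a) & (((c & (1 & 1)) & 1) ^ a))
step 4: and_true (→) rewrites (1 & 1) into 1, now ((a ^ a) & (((c & 1) & 1) ^ a))
step 5: xor_comm (→) rewrites (((c & 1) & 1) ^ a) into (a ^ ((c & 1) & 1)), now ((a ^ a) & (a ^ ((c & 1) & 1)))
step 6: and_true (→) rewrites ((c & 1) & 1) into (c & 1), now ((a ^ a) & (a ^ (c & 1)))
step 7: and_true (→) rewrites (c & 1) into c, reaching cost 12 (bound 12)

((a ^ a) & (a ^ c))   [cost 12]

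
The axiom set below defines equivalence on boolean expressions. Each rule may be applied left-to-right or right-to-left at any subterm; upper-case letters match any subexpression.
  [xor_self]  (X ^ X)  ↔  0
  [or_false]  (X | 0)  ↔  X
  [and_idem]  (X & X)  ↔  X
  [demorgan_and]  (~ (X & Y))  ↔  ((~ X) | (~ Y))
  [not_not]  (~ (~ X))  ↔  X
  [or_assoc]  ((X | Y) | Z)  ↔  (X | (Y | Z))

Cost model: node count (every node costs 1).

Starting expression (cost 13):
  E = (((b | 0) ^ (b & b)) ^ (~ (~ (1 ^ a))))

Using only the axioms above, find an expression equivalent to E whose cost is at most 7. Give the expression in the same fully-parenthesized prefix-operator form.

(1) (b | 0)  =[or_false →]=  b    ⊢ ((b ^ (b & b)) ^ (~ (~ (1 ^ a))))
(2) (~ (~ (1 ^ a)))  =[not_not →]=  (1 ^ a)    ⊢ ((b ^ (b & b)) ^ (1 ^ a))
(3) (b & b)  =[and_idem →]=  b    ⊢ cost 7, within 7

((b ^ b) ^ (1 ^ a))   [cost 7]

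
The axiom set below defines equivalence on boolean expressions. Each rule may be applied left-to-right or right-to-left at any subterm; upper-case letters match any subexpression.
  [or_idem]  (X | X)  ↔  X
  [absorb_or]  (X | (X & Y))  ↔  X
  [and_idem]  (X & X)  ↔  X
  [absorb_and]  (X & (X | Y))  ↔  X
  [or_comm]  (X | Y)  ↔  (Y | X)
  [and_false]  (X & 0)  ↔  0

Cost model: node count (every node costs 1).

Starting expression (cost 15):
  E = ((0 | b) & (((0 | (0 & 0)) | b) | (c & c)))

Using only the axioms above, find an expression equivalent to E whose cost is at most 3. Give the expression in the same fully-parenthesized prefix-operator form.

(1) (c & c)  =[and_idem →]=  c    ⊢ ((0 | b) & (((0 | (0 & 0)) | b) | c))
(2) (0 | (0 & 0))  =[absorb_or →]=  0    ⊢ ((0 | b) & ((0 | b) | c))
(3) ((0 | b) & ((0 | b) | c))  =[absorb_and →]=  (0 | b)    ⊢ cost 3, within 3

(0 | b)   [cost 3]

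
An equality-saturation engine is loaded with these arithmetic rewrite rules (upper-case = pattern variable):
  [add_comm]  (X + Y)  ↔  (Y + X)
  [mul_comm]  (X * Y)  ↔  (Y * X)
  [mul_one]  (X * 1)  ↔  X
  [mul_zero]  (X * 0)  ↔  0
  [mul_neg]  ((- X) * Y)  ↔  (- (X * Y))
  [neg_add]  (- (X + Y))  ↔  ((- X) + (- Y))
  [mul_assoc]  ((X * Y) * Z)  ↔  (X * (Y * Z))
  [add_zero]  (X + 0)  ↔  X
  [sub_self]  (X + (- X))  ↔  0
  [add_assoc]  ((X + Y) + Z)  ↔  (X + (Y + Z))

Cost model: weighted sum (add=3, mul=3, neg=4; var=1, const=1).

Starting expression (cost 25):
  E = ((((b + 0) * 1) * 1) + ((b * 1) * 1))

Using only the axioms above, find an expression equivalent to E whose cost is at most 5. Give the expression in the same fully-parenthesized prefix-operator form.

(b + b)   [cost 5]

(1) (((b + 0) * 1) * 1)  =[mul_one →]=  ((b + 0) * 1)    ⊢ (((b + 0) * 1) + ((b * 1) * 1))
(2) ((b + 0) * 1)  =[mul_one →]=  (b + 0)    ⊢ ((b + 0) + ((b * 1) * 1))
(3) (b + 0)  =[add_zero →]=  b    ⊢ (b + ((b * 1) * 1))
(4) ((b * 1) * 1)  =[mul_one →]=  (b * 1)    ⊢ (b + (b * 1))
(5) (b * 1)  =[mul_one →]=  b    ⊢ cost 5, within 5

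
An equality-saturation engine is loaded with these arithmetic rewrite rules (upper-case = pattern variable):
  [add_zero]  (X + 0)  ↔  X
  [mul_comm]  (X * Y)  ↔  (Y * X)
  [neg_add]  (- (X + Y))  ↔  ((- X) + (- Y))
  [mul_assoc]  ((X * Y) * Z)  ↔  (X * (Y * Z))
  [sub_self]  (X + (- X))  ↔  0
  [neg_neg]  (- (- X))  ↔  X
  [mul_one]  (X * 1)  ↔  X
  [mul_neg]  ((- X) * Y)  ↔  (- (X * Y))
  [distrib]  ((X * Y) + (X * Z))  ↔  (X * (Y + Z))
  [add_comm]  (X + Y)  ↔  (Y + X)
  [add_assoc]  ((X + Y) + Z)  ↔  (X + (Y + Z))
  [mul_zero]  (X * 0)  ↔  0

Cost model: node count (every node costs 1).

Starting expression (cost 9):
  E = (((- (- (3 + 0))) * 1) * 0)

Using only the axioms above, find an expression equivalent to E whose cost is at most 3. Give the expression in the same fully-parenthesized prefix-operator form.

(3 * 0)   [cost 3]

(1) (- (- (3 + 0)))  =[neg_neg →]=  (3 + 0)    ⊢ (((3 + 0) * 1) * 0)
(2) (3 + 0)  =[add_zero →]=  3    ⊢ ((3 * 1) * 0)
(3) (3 * 1)  =[mul_one →]=  3    ⊢ cost 3, within 3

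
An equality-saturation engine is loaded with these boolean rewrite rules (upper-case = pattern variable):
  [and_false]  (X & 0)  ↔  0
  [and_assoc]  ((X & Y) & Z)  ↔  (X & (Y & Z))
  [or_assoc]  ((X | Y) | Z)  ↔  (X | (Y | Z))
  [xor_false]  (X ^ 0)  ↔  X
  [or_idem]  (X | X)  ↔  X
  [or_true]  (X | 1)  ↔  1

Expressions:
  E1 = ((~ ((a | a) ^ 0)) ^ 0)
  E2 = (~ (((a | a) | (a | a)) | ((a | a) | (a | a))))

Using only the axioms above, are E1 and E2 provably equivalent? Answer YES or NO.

1. [xor_false →] ((~ ((a | a) ^ 0)) ^ 0)  →  (~ ((a | a) ^ 0))
2. [xor_false →] ((a | a) ^ 0)  →  (a | a);  E1 = (~ (a | a))
3. [or_idem ←] (a | a)  →  ((a | a) | (a | a));  E1 = (~ ((a | a) | (a | a)))
4. [or_idem ←] ((a | a) | (a | a))  →  (((a | a) | (a | a)) | ((a | a) | (a | a)));  this is E2

YES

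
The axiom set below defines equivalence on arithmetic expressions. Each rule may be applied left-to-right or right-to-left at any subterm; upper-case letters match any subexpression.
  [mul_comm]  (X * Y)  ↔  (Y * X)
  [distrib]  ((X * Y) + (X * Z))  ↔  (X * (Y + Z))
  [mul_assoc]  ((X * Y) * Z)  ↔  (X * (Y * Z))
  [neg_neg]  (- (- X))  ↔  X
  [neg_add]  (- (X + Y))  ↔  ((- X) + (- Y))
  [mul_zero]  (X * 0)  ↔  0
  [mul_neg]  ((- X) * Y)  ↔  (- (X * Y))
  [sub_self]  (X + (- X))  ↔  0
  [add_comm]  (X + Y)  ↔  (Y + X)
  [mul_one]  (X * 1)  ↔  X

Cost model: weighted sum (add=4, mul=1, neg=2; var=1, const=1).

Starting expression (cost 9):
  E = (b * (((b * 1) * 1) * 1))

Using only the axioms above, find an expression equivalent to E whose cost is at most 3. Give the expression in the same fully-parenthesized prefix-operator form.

(b * b)   [cost 3]

(1) (b * 1)  =[mul_one →]=  b    ⊢ (b * ((b * 1) * 1))
(2) ((b * 1) * 1)  =[mul_assoc →]=  (b * (1 * 1))    ⊢ (b * (b * (1 * 1)))
(3) (1 * 1)  =[mul_one →]=  1    ⊢ (b * (b * 1))
(4) (b * 1)  =[mul_one →]=  b    ⊢ cost 3, within 3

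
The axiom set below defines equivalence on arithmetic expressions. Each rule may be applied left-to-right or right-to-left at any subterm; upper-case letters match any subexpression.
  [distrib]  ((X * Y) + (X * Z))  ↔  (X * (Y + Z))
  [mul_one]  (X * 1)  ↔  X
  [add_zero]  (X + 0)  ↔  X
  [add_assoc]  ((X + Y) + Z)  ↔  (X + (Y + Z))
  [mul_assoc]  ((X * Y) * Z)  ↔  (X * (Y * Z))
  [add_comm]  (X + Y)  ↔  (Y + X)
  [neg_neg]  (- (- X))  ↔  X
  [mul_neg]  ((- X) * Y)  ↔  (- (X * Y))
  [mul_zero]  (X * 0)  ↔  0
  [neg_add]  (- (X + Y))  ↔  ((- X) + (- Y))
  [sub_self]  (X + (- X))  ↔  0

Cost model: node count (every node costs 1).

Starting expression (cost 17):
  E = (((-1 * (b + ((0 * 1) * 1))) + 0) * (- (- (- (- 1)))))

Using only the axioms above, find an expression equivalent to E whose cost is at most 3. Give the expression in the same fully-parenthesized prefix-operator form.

step 1: mul_one (→) rewrites ((0 * 1) * 1) into (0 * 1), now (((-1 * (b + (0 * 1))) + 0) * (- (- (- (- 1)))))
step 2: neg_neg (→) rewrites (- (- (- 1))) into (- 1), now (((-1 * (b + (0 * 1))) + 0) * (- (- 1)))
step 3: neg_neg (→) rewrites (- (- 1)) into 1, now (((-1 * (b + (0 * 1))) + 0) * 1)
step 4: mul_one (→) rewrites (0 * 1) into 0, now (((-1 * (b + 0)) + 0) * 1)
step 5: add_zero (→) rewrites (b + 0) into b, now (((-1 * b) + 0) * 1)
step 6: mul_one (→) rewrites (((-1 * b) + 0) * 1) into ((-1 * b) + 0)
step 7: add_zero (→) rewrites ((-1 * b) + 0) into (-1 * b), reaching cost 3 (bound 3)

(-1 * b)   [cost 3]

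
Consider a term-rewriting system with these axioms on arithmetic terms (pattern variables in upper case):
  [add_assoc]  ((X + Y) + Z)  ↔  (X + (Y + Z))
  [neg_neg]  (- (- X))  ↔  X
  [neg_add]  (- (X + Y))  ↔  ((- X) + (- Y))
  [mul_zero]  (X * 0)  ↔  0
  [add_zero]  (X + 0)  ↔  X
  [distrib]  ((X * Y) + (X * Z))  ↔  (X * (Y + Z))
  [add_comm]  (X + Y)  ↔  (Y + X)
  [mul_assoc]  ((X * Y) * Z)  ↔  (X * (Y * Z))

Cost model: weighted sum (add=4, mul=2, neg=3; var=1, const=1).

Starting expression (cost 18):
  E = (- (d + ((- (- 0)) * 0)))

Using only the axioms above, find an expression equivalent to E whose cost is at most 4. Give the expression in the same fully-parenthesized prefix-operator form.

1. [neg_neg →] (- (- 0))  →  0;  E = (- (d + (0 * 0)))
2. [mul_zero →] (0 * 0)  →  0;  E = (- (d + 0))
3. [add_zero →] (d + 0)  →  d;  cost 4 ≤ 4, done

(- d)   [cost 4]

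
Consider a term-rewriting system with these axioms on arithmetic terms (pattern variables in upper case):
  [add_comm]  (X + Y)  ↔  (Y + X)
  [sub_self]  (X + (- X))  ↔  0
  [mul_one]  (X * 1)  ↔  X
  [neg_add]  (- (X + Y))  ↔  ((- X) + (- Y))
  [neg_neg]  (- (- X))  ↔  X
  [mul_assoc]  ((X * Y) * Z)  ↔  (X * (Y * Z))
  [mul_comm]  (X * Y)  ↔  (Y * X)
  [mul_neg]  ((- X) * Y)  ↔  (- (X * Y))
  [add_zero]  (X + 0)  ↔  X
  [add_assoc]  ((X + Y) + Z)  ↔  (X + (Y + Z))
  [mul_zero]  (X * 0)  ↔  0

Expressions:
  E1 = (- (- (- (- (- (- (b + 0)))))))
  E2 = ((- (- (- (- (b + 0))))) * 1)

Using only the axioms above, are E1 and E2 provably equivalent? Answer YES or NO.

step 1: neg_neg (→) rewrites (- (- (- (b + 0)))) into (- (b + 0)), now (- (- (- (- (b + 0)))))
step 2: mul_one (←) rewrites (- (- (- (- (b + 0))))) into ((- (- (- (- (b + 0))))) * 1), which is E2

YES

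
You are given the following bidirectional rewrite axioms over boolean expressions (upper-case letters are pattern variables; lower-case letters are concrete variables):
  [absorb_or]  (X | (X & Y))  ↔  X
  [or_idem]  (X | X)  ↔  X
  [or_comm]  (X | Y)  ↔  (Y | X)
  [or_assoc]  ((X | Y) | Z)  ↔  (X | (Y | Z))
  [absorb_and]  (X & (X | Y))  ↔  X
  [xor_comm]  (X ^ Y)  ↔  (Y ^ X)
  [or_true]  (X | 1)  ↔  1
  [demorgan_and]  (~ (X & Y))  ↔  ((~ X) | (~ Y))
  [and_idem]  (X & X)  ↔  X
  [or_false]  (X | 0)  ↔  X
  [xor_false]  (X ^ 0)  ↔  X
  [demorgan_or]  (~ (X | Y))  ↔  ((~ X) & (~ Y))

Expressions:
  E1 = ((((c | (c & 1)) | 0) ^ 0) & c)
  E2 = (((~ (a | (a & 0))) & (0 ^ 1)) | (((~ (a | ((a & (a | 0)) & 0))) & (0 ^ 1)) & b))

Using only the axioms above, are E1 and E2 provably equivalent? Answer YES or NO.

NO

Every axiom is a valid identity, so a rewrite proof would force E1 and E2 to agree under every assignment.
At a=0, b=0, c=0: E1 = 0 but E2 = 1; they differ, so no derivation exists.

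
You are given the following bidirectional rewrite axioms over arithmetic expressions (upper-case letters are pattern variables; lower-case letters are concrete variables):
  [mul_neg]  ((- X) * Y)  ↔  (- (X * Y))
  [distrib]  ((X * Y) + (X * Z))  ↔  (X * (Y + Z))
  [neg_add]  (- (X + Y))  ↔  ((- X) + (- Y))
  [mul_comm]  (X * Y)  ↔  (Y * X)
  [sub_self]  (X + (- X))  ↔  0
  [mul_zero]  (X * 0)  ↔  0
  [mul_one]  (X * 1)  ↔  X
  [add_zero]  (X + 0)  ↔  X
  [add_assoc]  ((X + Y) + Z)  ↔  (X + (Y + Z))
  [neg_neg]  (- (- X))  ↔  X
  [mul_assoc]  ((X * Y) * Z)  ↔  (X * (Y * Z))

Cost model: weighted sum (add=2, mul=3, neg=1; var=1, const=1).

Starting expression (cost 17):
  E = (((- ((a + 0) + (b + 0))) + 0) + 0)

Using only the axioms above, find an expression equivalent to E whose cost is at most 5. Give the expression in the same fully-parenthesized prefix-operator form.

(- (a + b))   [cost 5]

step 1: add_zero (→) rewrites ((- ((a + 0) + (b + 0))) + 0) into (- ((a + 0) + (b + 0))), now ((- ((a + 0) + (b + 0))) + 0)
step 2: add_zero (→) rewrites (b + 0) into b, now ((- ((a + 0) + b)) + 0)
step 3: add_zero (→) rewrites (a + 0) into a, now ((- (a + b)) + 0)
step 4: add_zero (→) rewrites ((- (a + b)) + 0) into (- (a + b)), reaching cost 5 (bound 5)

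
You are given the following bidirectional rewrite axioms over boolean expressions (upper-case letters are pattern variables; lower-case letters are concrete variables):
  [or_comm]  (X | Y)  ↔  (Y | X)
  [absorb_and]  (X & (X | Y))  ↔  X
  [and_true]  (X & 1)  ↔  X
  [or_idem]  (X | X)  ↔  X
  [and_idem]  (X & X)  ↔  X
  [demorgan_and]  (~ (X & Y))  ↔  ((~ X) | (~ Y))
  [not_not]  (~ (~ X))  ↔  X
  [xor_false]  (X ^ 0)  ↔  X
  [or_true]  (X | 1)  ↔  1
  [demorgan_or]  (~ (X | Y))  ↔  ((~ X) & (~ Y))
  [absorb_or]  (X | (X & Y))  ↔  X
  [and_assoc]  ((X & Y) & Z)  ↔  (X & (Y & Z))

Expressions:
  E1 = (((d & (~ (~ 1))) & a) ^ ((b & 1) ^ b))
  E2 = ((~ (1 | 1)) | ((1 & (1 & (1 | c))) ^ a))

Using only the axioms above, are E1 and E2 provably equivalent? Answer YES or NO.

NO

The axioms are sound identities: if E1 ↔* E2 then E1 and E2 evaluate identically under any assignment.
Under a=0, b=0, c=0, d=0: E1 evaluates to 0, E2 to 1. Distinct ⇒ no rewrite sequence connects them.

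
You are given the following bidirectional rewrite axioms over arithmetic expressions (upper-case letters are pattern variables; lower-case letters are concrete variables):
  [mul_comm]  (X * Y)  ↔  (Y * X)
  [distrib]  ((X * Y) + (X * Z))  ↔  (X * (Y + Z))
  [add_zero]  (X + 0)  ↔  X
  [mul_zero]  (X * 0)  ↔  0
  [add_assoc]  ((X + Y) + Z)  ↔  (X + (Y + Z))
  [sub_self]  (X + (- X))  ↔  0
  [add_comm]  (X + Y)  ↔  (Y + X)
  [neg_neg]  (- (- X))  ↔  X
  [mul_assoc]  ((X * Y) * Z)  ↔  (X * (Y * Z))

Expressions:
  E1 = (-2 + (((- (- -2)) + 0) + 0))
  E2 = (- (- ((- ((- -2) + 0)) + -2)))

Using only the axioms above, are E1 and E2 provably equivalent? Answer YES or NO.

step 1: add_zero (→) rewrites ((- (- -2)) + 0) into (- (- -2)), now (-2 + ((- (- -2)) + 0))
step 2: neg_neg (→) rewrites (- (- -2)) into -2, now (-2 + (-2 + 0))
step 3: add_zero (→) rewrites (-2 + 0) into -2, now (-2 + -2)
step 4: neg_neg (←) rewrites -2 into (- (- -2)), now ((- (- -2)) + -2)
step 5: neg_neg (←) rewrites ((- (- -2)) + -2) into (- (- ((- (- -2)) + -2)))
step 6: add_zero (←) rewrites (- -2) into ((- -2) + 0), which is E2

YES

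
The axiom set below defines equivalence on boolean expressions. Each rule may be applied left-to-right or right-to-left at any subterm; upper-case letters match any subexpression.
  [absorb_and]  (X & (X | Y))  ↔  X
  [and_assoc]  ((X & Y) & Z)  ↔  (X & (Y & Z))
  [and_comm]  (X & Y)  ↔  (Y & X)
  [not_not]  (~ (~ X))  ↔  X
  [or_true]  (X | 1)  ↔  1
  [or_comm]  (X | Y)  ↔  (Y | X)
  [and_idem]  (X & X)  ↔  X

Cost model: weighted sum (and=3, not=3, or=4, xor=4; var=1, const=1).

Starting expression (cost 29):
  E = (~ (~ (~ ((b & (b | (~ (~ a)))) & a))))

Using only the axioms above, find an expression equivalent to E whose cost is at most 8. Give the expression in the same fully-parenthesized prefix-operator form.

(1) (~ (~ (~ ((b & (b | (~ (~ a)))) & a))))  =[not_not →]=  (~ ((b & (b | (~ (~ a)))) & a))
(2) (~ (~ a))  =[not_not →]=  a    ⊢ (~ ((b & (b | a)) & a))
(3) (b & (b | a))  =[absorb_and →]=  b    ⊢ cost 8, within 8

(~ (b & a))   [cost 8]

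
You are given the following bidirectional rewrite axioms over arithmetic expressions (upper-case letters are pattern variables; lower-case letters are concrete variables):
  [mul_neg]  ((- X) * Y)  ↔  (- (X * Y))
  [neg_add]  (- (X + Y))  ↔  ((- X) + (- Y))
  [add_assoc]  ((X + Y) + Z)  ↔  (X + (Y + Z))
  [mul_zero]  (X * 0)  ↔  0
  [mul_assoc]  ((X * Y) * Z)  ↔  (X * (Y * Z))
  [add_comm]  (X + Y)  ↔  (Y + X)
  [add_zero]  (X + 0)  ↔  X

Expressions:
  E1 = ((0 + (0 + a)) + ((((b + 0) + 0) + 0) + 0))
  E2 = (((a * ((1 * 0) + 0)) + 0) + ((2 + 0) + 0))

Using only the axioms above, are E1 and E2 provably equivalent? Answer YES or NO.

Every axiom is a valid identity, so a rewrite proof would force E1 and E2 to agree under every assignment.
At a=0, b=0: E1 = 0 but E2 = 2; they differ, so no derivation exists.

NO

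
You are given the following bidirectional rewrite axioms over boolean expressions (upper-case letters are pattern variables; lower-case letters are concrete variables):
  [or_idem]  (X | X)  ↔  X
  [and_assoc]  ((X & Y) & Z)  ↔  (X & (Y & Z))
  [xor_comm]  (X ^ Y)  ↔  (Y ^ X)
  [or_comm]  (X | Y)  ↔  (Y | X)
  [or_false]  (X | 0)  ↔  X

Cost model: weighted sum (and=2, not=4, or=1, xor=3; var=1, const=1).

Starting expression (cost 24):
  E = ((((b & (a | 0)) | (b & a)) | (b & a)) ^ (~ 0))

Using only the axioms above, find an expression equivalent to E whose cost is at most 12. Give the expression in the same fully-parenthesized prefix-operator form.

(1) (a | 0)  =[or_false →]=  a    ⊢ ((((b & a) | (b & a)) | (b & a)) ^ (~ 0))
(2) ((b & a) | (b & a))  =[or_idem →]=  (b & a)    ⊢ (((b & a) | (b & a)) ^ (~ 0))
(3) ((b & a) | (b & a))  =[or_idem →]=  (b & a)    ⊢ cost 12, within 12

((b & a) ^ (~ 0))   [cost 12]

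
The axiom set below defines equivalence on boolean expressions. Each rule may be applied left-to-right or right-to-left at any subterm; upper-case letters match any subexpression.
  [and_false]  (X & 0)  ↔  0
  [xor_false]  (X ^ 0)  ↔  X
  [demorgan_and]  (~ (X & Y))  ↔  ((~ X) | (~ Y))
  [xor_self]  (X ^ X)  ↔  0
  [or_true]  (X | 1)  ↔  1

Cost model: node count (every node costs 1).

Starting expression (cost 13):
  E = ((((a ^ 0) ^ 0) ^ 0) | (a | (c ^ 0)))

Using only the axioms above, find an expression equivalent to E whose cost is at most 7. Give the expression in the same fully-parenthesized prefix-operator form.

step 1: xor_false (→) rewrites (c ^ 0) into c, now ((((a ^ 0) ^ 0) ^ 0) | (a | c))
step 2: xor_false (→) rewrites (a ^ 0) into a, now (((a ^ 0) ^ 0) | (a | c))
step 3: xor_false (→) rewrites ((a ^ 0) ^ 0) into (a ^ 0), reaching cost 7 (bound 7)

((a ^ 0) | (a | c))   [cost 7]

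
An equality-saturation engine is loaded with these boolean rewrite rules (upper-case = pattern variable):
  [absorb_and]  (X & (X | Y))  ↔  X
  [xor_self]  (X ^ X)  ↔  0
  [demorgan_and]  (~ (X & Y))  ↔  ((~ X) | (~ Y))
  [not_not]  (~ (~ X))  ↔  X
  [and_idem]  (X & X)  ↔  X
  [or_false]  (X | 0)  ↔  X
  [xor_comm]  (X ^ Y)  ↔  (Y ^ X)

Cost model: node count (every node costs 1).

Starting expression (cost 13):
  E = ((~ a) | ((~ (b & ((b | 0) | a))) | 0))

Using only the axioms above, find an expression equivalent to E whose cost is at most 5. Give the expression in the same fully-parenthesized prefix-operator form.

1. [or_false →] (b | 0)  →  b;  E = ((~ a) | ((~ (b & (b | a))) | 0))
2. [absorb_and →] (b & (b | a))  →  b;  E = ((~ a) | ((~ b) | 0))
3. [or_false →] ((~ b) | 0)  →  (~ b);  cost 5 ≤ 5, done

((~ a) | (~ b))   [cost 5]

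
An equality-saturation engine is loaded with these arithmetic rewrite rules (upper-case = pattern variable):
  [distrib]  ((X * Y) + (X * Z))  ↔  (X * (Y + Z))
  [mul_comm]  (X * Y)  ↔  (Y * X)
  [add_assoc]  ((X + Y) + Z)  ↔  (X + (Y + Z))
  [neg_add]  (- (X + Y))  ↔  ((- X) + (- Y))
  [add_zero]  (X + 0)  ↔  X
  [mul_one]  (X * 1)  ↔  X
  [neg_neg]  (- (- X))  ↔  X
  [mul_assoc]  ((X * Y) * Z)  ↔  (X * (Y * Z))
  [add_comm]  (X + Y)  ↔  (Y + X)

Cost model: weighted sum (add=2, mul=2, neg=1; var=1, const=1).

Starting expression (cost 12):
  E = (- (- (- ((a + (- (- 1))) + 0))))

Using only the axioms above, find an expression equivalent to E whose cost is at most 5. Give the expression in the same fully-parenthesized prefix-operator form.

(- (a + 1))   [cost 5]

1. [neg_neg →] (- (- 1))  →  1;  E = (- (- (- ((a + 1) + 0))))
2. [neg_neg →] (- (- (- ((a + 1) + 0))))  →  (- ((a + 1) + 0))
3. [add_zero →] ((a + 1) + 0)  →  (a + 1);  cost 5 ≤ 5, done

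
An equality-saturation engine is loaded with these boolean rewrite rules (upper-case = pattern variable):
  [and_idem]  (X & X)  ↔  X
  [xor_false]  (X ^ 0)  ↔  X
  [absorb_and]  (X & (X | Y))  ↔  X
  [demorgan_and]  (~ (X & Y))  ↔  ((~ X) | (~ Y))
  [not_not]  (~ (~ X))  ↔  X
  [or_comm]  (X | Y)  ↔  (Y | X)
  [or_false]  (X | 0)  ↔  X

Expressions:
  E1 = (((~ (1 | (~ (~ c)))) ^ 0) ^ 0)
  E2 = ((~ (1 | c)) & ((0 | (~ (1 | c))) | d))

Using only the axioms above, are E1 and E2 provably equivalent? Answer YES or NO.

YES

(1) (~ (~ c))  =[not_not →]=  c    ⊢ (((~ (1 | c)) ^ 0) ^ 0)
(2) (((~ (1 | c)) ^ 0) ^ 0)  =[xor_false →]=  ((~ (1 | c)) ^ 0)
(3) ((~ (1 | c)) ^ 0)  =[xor_false →]=  (~ (1 | c))
(4) (~ (1 | c))  =[absorb_and ←]=  ((~ (1 | c)) & ((~ (1 | c)) | d))
(5) (~ (1 | c))  =[or_false ←]=  ((~ (1 | c)) | 0)    ⊢ ((~ (1 | c)) & (((~ (1 | c)) | 0) | d))
(6) ((~ (1 | c)) | 0)  =[or_comm →]=  (0 | (~ (1 | c)))    ⊢ E2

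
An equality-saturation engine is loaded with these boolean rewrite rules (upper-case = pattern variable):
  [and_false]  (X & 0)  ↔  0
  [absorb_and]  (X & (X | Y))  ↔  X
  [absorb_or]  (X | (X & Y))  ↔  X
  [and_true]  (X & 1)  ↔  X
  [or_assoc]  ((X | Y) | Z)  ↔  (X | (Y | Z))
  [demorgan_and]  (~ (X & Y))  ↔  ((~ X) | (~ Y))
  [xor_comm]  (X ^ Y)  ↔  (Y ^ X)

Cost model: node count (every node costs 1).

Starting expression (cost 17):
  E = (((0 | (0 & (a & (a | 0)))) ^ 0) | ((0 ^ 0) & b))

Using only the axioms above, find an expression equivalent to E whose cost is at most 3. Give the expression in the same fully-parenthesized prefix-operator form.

(0 ^ 0)   [cost 3]

1. [absorb_and →] (a & (a | 0))  →  a;  E = (((0 | (0 & a)) ^ 0) | ((0 ^ 0) & b))
2. [absorb_or →] (0 | (0 & a))  →  0;  E = ((0 ^ 0) | ((0 ^ 0) & b))
3. [absorb_or →] ((0 ^ 0) | ((0 ^ 0) & b))  →  (0 ^ 0);  cost 3 ≤ 3, done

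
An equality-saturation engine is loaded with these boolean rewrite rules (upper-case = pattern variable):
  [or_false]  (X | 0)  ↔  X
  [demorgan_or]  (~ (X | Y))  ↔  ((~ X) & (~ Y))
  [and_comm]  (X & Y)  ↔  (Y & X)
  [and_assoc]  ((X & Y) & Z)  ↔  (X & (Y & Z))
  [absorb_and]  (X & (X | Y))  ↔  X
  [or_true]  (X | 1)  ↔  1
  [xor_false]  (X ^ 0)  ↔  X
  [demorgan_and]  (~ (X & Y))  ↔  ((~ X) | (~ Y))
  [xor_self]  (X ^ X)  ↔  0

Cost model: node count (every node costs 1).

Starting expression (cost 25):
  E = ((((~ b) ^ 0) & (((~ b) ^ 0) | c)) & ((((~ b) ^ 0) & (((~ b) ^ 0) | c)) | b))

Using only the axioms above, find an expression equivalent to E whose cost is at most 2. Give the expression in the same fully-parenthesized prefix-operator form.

(~ b)   [cost 2]

(1) ((((~ b) ^ 0) & (((~ b) ^ 0) | c)) & ((((~ b) ^ 0) & (((~ b) ^ 0) | c)) | b))  =[absorb_and →]=  (((~ b) ^ 0) & (((~ b) ^ 0) | c))
(2) (((~ b) ^ 0) & (((~ b) ^ 0) | c))  =[absorb_and →]=  ((~ b) ^ 0)
(3) ((~ b) ^ 0)  =[xor_false →]=  (~ b)    ⊢ cost 2, within 2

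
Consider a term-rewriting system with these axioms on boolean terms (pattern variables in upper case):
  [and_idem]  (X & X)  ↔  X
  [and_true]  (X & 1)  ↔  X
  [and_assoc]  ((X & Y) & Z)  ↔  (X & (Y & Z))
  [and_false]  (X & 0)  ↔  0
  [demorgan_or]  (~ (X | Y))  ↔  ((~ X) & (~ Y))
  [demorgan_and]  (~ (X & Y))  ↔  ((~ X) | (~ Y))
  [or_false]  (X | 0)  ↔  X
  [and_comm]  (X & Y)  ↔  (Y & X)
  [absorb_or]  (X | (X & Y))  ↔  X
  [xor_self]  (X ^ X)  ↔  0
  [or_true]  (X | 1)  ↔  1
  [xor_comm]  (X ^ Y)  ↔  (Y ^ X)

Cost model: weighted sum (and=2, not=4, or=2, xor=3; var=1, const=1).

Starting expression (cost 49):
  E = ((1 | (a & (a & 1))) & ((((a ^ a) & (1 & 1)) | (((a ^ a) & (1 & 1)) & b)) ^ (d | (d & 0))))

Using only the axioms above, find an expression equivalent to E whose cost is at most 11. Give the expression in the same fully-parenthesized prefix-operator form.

((1 | a) & (0 ^ d))   [cost 11]

(1) (((a ^ a) & (1 & 1)) | (((a ^ a) & (1 & 1)) & b))  =[absorb_or →]=  ((a ^ a) & (1 & 1))    ⊢ ((1 | (a & (a & 1))) & (((a ^ a) & (1 & 1)) ^ (d | (d & 0))))
(2) (a ^ a)  =[xor_self →]=  0    ⊢ ((1 | (a & (a & 1))) & ((0 & (1 & 1)) ^ (d | (d & 0))))
(3) (1 & 1)  =[and_true →]=  1    ⊢ ((1 | (a & (a & 1))) & ((0 & 1) ^ (d | (d & 0))))
(4) (a & 1)  =[and_true →]=  a    ⊢ ((1 | (a & a)) & ((0 & 1) ^ (d | (d & 0))))
(5) (0 & 1)  =[and_true →]=  0    ⊢ ((1 | (a & a)) & (0 ^ (d | (d & 0))))
(6) (d | (d & 0))  =[absorb_or →]=  d    ⊢ ((1 | (a & a)) & (0 ^ d))
(7) (a & a)  =[and_idem →]=  a    ⊢ cost 11, within 11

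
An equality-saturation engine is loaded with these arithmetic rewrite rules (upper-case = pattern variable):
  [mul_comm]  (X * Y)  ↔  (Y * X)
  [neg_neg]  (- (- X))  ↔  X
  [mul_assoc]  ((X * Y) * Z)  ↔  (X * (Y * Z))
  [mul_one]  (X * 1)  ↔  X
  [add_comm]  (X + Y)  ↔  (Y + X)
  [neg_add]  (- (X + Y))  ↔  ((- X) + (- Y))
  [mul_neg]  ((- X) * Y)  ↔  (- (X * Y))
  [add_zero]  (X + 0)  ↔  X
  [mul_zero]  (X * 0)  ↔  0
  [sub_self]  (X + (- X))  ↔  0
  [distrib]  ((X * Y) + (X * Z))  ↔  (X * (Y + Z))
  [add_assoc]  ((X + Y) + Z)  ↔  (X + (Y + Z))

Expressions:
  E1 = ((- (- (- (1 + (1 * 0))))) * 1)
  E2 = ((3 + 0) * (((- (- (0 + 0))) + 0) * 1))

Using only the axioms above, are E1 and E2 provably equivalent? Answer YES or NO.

NO

The axioms are sound identities: if E1 ↔* E2 then E1 and E2 evaluate identically under any assignment.
Under the empty assignment (no variables occur): E1 evaluates to -1, E2 to 0. Distinct ⇒ no rewrite sequence connects them.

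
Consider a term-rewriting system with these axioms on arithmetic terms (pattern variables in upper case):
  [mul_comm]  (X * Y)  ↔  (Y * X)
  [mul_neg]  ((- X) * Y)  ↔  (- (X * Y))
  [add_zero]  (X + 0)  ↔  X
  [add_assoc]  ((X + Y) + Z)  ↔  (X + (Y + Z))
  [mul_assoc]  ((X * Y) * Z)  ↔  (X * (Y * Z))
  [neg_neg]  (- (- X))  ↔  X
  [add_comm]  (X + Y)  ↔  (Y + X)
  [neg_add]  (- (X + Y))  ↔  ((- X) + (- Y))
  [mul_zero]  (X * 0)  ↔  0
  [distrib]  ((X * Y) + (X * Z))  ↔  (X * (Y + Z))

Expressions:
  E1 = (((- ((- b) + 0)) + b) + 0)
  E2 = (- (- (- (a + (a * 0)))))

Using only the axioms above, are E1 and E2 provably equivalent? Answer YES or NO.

NO

All listed rules preserve value, hence provable equivalence implies equal values everywhere; look for a separating assignment.
a=0, b=1 gives E1 ↦ 2, E2 ↦ 0; values differ ⇒ not provably equivalent.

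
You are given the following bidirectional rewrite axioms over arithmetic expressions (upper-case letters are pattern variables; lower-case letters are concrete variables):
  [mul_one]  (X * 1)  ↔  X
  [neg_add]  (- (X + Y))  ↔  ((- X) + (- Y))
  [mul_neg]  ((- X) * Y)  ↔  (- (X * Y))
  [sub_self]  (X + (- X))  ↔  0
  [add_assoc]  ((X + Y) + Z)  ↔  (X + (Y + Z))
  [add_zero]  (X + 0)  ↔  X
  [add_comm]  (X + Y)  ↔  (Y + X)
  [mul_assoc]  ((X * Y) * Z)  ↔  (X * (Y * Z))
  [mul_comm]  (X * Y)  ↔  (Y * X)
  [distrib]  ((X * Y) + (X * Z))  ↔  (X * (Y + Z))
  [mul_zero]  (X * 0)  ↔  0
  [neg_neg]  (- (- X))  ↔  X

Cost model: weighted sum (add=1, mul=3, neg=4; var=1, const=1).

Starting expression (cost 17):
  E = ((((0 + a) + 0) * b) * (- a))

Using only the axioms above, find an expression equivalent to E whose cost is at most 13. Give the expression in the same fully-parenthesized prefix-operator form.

step 1: add_comm (→) rewrites (0 + a) into (a + 0), now ((((a + 0) + 0) * b) * (- a))
step 2: add_zero (→) rewrites ((a + 0) + 0) into (a + 0), now (((a + 0) * b) * (- a))
step 3: add_zero (→) rewrites (a + 0) into a, reaching cost 13 (bound 13)

((a * b) * (- a))   [cost 13]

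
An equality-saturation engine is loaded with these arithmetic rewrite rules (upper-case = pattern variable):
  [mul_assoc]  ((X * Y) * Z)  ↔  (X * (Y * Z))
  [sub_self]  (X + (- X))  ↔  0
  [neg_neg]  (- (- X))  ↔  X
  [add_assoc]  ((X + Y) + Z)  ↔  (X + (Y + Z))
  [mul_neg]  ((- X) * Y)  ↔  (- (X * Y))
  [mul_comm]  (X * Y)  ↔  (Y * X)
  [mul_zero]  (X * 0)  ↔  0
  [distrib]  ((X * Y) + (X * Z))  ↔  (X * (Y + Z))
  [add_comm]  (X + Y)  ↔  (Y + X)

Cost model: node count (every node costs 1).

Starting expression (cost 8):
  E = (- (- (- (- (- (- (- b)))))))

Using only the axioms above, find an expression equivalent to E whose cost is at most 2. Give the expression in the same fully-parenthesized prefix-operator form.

(- b)   [cost 2]

step 1: neg_neg (→) rewrites (- (- (- b))) into (- b), now (- (- (- (- (- b)))))
step 2: neg_neg (→) rewrites (- (- (- (- (- b))))) into (- (- (- b)))
step 3: neg_neg (→) rewrites (- (- b)) into b, reaching cost 2 (bound 2)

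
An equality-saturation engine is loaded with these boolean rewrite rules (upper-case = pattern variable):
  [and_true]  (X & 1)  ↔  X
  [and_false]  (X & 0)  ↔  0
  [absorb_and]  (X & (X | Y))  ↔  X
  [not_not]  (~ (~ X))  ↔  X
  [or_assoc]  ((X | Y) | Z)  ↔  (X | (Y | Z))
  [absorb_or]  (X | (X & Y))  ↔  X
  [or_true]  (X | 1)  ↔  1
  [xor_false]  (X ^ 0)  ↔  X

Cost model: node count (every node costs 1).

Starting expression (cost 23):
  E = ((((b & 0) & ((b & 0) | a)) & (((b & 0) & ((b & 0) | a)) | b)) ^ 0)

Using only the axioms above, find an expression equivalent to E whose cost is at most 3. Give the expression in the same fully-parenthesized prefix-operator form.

(0 ^ 0)   [cost 3]

step 1: absorb_and (→) rewrites (((b & 0) & ((b & 0) | a)) & (((b & 0) & ((b & 0) | a)) | b)) into ((b & 0) & ((b & 0) | a)), now (((b & 0) & ((b & 0) | a)) ^ 0)
step 2: absorb_and (→) rewrites ((b & 0) & ((b & 0) | a)) into (b & 0), now ((b & 0) ^ 0)
step 3: and_false (→) rewrites (b & 0) into 0, reaching cost 3 (bound 3)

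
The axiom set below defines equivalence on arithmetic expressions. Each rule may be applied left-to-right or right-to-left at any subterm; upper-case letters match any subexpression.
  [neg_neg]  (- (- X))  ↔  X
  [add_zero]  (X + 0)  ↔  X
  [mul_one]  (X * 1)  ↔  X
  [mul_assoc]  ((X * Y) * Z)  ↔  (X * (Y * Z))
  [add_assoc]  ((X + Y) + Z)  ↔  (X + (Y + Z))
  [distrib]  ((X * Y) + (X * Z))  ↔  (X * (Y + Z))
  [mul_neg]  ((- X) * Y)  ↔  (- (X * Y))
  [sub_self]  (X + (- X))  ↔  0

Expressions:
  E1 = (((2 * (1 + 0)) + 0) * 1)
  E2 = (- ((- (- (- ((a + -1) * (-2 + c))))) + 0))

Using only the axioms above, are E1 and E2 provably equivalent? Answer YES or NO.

All listed rules preserve value, hence provable equivalence implies equal values everywhere; look for a separating assignment.
a=0, c=1 gives E1 ↦ 2, E2 ↦ 1; values differ ⇒ not provably equivalent.

NO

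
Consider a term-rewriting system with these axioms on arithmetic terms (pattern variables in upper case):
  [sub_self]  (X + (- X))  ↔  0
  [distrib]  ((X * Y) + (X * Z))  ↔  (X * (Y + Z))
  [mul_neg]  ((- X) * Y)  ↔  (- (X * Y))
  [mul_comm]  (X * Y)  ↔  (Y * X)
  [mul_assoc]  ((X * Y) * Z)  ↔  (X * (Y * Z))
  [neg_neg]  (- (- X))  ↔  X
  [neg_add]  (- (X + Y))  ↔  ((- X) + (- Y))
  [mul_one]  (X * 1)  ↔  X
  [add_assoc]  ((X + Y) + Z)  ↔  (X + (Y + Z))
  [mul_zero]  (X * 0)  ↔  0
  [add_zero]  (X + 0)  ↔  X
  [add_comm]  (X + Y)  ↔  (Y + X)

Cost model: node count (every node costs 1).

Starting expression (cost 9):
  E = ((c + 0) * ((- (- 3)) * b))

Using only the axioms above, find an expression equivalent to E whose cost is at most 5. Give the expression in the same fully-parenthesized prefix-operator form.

(1) ((c + 0) * ((- (- 3)) * b))  =[mul_comm →]=  (((- (- 3)) * b) * (c + 0))
(2) (c + 0)  =[add_zero →]=  c    ⊢ (((- (- 3)) * b) * c)
(3) (- (- 3))  =[neg_neg →]=  3    ⊢ cost 5, within 5

((3 * b) * c)   [cost 5]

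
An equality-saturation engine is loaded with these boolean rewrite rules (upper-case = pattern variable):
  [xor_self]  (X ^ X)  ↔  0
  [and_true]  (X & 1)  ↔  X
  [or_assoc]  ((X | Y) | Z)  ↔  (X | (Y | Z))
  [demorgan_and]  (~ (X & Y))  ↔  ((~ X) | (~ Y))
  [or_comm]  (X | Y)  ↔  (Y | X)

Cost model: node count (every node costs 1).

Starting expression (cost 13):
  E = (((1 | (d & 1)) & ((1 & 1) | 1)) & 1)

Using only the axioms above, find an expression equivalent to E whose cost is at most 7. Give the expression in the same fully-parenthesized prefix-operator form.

step 1: and_true (→) rewrites (d & 1) into d, now (((1 | d) & ((1 & 1) | 1)) & 1)
step 2: and_true (→) rewrites (1 & 1) into 1, now (((1 | d) & (1 | 1)) & 1)
step 3: and_true (→) rewrites (((1 | d) & (1 | 1)) & 1) into ((1 | d) & (1 | 1)), reaching cost 7 (bound 7)

((1 | d) & (1 | 1))   [cost 7]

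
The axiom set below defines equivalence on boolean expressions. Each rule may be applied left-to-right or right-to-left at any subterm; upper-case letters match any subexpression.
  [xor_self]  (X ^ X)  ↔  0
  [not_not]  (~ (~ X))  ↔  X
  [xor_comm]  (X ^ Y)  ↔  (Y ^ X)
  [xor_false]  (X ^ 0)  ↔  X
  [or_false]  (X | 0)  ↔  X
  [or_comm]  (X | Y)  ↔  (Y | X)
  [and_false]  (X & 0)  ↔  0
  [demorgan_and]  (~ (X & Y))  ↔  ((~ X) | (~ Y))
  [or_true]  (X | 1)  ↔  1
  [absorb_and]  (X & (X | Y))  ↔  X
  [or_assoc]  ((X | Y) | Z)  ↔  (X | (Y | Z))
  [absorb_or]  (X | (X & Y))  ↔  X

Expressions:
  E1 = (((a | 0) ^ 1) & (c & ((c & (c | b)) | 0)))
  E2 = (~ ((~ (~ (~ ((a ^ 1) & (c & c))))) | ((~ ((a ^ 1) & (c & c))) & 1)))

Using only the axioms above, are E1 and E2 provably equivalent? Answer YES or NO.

step 1: or_false (→) rewrites (a | 0) into a, now ((a ^ 1) & (c & ((c & (c | b)) | 0)))
step 2: or_false (→) rewrites ((c & (c | b)) | 0) into (c & (c | b)), now ((a ^ 1) & (c & (c & (c | b))))
step 3: absorb_and (→) rewrites (c & (c | b)) into c, now ((a ^ 1) & (c & c))
step 4: not_not (←) rewrites ((a ^ 1) & (c & c)) into (~ (~ ((a ^ 1) & (c & c))))
step 5: absorb_or (←) rewrites (~ ((a ^ 1) & (c & c))) into ((~ ((a ^ 1) & (c & c))) | ((~ ((a ^ 1) & (c & c))) & 1)), now (~ ((~ ((a ^ 1) & (c & c))) | ((~ ((a ^ 1) & (c & c))) & 1)))
step 6: not_not (←) rewrites ((a ^ 1) & (c & c)) into (~ (~ ((a ^ 1) & (c & c)))), which is E2

YES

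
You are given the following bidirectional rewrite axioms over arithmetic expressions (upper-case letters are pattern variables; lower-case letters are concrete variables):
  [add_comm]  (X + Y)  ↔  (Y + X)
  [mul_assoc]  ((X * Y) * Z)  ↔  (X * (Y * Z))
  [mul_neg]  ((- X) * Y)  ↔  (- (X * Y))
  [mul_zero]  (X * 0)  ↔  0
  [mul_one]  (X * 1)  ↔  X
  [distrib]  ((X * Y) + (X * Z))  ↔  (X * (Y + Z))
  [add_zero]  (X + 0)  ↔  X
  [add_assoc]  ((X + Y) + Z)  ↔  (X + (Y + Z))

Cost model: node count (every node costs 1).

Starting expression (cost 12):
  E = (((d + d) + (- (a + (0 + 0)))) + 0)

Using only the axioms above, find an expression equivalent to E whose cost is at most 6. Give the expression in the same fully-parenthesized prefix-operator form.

1. [add_zero →] (0 + 0)  →  0;  E = (((d + d) + (- (a + 0))) + 0)
2. [add_zero →] (((d + d) + (- (a + 0))) + 0)  →  ((d + d) + (- (a + 0)))
3. [add_zero →] (a + 0)  →  a;  cost 6 ≤ 6, done

((d + d) + (- a))   [cost 6]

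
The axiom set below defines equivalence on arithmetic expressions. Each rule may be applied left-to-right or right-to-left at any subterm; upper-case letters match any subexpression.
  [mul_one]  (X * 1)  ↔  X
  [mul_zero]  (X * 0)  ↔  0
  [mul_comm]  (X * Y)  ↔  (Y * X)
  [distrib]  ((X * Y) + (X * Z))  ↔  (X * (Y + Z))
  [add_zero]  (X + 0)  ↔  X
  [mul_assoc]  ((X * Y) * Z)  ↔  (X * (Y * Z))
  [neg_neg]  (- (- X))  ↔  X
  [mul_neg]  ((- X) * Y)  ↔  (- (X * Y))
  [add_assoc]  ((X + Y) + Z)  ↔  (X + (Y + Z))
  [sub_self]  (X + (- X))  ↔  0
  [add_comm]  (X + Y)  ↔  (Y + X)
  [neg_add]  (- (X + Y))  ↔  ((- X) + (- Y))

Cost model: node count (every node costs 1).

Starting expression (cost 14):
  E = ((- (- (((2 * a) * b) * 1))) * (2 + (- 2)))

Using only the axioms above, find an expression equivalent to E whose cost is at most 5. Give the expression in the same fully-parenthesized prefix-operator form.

(1) (((2 * a) * b) * 1)  =[mul_one →]=  ((2 * a) * b)    ⊢ ((- (- ((2 * a) * b))) * (2 + (- 2)))
(2) (2 + (- 2))  =[sub_self →]=  0    ⊢ ((- (- ((2 * a) * b))) * 0)
(3) (- (- ((2 * a) * b)))  =[neg_neg →]=  ((2 * a) * b)    ⊢ (((2 * a) * b) * 0)
(4) (((2 * a) * b) * 0)  =[mul_assoc →]=  ((2 * a) * (b * 0))
(5) (b * 0)  =[mul_zero →]=  0    ⊢ cost 5, within 5

((2 * a) * 0)   [cost 5]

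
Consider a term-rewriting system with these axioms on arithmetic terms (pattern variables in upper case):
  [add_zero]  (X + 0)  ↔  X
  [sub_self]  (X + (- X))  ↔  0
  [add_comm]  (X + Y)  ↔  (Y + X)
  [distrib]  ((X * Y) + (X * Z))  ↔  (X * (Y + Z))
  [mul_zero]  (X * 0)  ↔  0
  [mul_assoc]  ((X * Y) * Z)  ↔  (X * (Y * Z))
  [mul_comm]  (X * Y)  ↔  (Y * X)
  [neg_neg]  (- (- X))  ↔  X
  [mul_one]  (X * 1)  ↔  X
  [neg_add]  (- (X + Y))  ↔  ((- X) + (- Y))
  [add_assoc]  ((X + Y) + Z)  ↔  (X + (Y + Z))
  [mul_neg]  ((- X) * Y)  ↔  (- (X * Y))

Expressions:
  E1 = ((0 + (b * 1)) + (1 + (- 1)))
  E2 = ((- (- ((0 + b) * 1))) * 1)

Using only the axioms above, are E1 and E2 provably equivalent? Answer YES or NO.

YES

1. [sub_self →] (1 + (- 1))  →  0;  E1 = ((0 + (b * 1)) + 0)
2. [add_zero →] ((0 + (b * 1)) + 0)  →  (0 + (b * 1))
3. [mul_one →] (b * 1)  →  b;  E1 = (0 + b)
4. [mul_one ←] (0 + b)  →  ((0 + b) * 1)
5. [neg_neg ←] ((0 + b) * 1)  →  (- (- ((0 + b) * 1)))
6. [mul_one ←] (- (- ((0 + b) * 1)))  →  ((- (- ((0 + b) * 1))) * 1);  this is E2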